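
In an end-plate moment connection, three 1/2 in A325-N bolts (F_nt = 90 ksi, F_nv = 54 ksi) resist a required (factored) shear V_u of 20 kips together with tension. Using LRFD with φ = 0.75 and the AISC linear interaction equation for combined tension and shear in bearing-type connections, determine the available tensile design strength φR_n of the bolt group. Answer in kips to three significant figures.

A_b = π·0.5²/4 = 0.1963 in²; f_rv = 20 / (3 × 0.1963) = 33.95 ksi.
F'_nt = 1.3 F_nt − (F_nt / φF_nv) f_rv = 1.3·90 − (90/(0.75·54))·33.95 = 41.55 ksi, capped at F_nt → F'_nt = 41.55 ksi.
R_n = F'_nt · A_b · n = 41.55 × 0.1963 × 3 = 24.47 kips.
Design strength φR_n = 0.75 × 24.47 = 18.4 kips.

18.4 kips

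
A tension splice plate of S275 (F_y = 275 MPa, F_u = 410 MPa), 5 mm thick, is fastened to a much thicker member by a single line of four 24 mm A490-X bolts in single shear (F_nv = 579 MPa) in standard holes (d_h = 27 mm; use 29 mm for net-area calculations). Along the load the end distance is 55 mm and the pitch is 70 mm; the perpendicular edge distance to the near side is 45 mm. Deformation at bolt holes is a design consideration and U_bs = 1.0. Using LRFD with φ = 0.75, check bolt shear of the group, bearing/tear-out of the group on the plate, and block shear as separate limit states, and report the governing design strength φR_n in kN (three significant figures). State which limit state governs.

198 kN (block shear governs)

Bolt shear: A_b = π·24²/4 = 452.4 mm²; R_n = 579 × 452.4 × 4 × 1 / 1000 = 1048 kN → 0.75 × 1048 = 786 kN.
Bearing: edge l_c = 41.5, r_n = 102.1 kN; interior l_c = 43, r_n = 105.8 kN; R_n = 102.1 + 3·105.8 = 419.4 kN → 315 kN.
Block shear: A_gv = 1325, A_nv = 817.5, A_nt = 152.5 mm²; R_n = min(0.6F_uA_nv, 0.6F_yA_gv) + U_bs·F_u·A_nt = 263.6 kN → 198 kN.
Block shear governs: 198 kN.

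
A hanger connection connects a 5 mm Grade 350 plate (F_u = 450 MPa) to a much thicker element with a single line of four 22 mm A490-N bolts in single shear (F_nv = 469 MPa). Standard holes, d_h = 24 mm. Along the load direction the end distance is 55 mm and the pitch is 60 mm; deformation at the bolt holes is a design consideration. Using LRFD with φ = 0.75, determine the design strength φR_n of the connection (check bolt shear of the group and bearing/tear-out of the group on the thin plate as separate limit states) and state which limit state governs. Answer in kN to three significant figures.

Bolt shear: A_b = π·22²/4 = 380.1 mm²; R_n = 469 × 380.1 × 4 × 1 / 1000 = 713.1 kN → 0.75 × 713.1 = 535 kN.
Bearing (1.2 l_c t F_u ≤ 2.4 d t F_u): upper limit = 2.4·22·5·450 / 1000 = 118.8 kN.
  Edge l_c = 55 − 24/2 = 43 → r_n = 116.1 kN; interior l_c = 60 − 24 = 36 → r_n = 97.2 kN.
  R_n,bearing = 1·116.1 + 3·97.2 = 407.7 kN → 0.75 × 407.7 = 306 kN.
Bearing governs: 306 kN.

306 kN (bearing governs)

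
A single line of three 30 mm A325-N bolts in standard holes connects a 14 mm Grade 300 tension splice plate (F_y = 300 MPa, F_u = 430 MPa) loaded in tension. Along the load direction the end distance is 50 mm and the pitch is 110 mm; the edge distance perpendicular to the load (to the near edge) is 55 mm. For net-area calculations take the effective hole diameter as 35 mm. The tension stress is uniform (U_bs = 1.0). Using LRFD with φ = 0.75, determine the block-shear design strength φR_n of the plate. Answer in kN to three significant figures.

Shear plane L_v = 50 + 2·110 = 270 mm; A_gv = 270 × 14 = 3780 mm².
A_nv = (270 − 2.5·35) × 14 = 2555 mm².
A_nt = (55 − 0.5·35) × 14 = 525 mm².
0.6 F_u A_nv = 659.2 kN; 0.6 F_y A_gv = 680.4 kN → shear rupture governs the shear term.
R_n = 659.2 + 1.0 × 430 × 525 / 1000 = 884.9 kN.
Design strength φR_n = 0.75 × 884.9 = 664 kN.

664 kN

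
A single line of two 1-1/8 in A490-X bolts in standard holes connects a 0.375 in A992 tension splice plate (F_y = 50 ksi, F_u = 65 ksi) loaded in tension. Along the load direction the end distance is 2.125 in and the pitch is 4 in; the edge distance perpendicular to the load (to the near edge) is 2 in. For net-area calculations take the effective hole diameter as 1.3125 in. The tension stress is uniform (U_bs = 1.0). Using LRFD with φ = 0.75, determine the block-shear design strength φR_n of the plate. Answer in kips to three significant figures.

70.2 kips

Shear plane L_v = 2.125 + 1·4 = 6.125 in; A_gv = 6.125 × 0.375 = 2.297 in².
A_nv = (6.125 − 1.5·1.3125) × 0.375 = 1.559 in².
A_nt = (2 − 0.5·1.3125) × 0.375 = 0.5039 in².
0.6 F_u A_nv = 60.79 kips; 0.6 F_y A_gv = 68.91 kips → shear rupture governs the shear term.
R_n = 60.79 + 1.0 × 65 × 0.5039 = 93.54 kips.
Design strength φR_n = 0.75 × 93.54 = 70.2 kips.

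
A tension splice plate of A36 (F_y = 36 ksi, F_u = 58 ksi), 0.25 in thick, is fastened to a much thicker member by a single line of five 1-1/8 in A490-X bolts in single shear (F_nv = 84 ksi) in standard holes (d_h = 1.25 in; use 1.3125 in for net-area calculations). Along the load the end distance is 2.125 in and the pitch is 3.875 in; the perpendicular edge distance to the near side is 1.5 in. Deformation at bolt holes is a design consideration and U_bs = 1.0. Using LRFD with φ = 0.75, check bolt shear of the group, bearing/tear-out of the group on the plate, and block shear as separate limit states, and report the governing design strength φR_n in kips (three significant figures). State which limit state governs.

80.6 kips (block shear governs)

Bolt shear: A_b = π·1.125²/4 = 0.994 in²; R_n = 84 × 0.994 × 5 × 1 = 417.5 kips → 0.75 × 417.5 = 313 kips.
Bearing: edge l_c = 1.5, r_n = 26.1 kips; interior l_c = 2.625, r_n = 39.15 kips; R_n = 26.1 + 4·39.15 = 182.7 kips → 137 kips.
Block shear: A_gv = 4.406, A_nv = 2.93, A_nt = 0.2109 in²; R_n = min(0.6F_uA_nv, 0.6F_yA_gv) + U_bs·F_u·A_nt = 107.4 kips → 80.6 kips.
Block shear governs: 80.6 kips.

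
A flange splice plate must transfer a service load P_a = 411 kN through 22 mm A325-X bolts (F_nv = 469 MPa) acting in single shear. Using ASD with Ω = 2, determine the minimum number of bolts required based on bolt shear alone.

A_b = π·22²/4 = 380.1 mm².
Per-bolt allowable strength R_n/Ω = 469 × 380.1 × 1 / 1000 / 2 = 89.14 kN.
n ≥ 411 / 89.14 = 4.611 → use 5 bolts.

5 bolts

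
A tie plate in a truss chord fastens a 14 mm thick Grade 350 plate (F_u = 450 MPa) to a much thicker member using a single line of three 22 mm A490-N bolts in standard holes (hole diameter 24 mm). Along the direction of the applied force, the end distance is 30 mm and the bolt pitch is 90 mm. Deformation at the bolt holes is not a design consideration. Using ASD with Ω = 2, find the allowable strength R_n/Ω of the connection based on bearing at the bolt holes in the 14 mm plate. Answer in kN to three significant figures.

Per bolt r_n = 1.5 l_c t F_u ≤ 3.0 d t F_u; upper limit = 3.0 × 22 × 14 × 450 / 1000 = 415.8 kN.
Edge bolt: l_c = 30 − 24/2 = 18 mm → 1.5 × 18 × 14 × 450 / 1000 = 170.1 → r_n = 170.1 kN.
Interior bolts: l_c = 90 − 24 = 66 mm → 1.5 × 66 × 14 × 450 / 1000 = 623.7 → r_n = 415.8 kN.
R_n = 1 × 170.1 + 2 × 415.8 = 1002 kN.
Allowable strength R_n/Ω = 1002 / 2 = 501 kN.

501 kN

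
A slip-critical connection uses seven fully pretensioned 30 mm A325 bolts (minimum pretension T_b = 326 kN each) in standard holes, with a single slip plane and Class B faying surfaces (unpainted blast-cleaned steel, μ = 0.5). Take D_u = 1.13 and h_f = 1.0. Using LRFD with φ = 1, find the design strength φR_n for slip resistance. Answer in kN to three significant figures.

1290 kN

R_n = μ · D_u · h_f · T_b · n_s · n_b = 0.5 × 1.13 × 1.0 × 326 × 1 × 7 = 1289 kN.
Design strength φR_n = 1 × 1289 = 1290 kN.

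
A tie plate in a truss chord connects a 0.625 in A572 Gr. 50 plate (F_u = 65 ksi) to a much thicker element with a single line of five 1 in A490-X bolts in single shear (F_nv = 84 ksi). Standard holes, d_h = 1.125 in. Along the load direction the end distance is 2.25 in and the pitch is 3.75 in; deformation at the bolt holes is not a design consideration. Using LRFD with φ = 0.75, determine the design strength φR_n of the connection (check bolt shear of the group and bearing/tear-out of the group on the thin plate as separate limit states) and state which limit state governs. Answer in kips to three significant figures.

247 kips (bolt shear governs)

Bolt shear: A_b = π·1²/4 = 0.7854 in²; R_n = 84 × 0.7854 × 5 × 1 = 329.9 kips → 0.75 × 329.9 = 247 kips.
Bearing (1.5 l_c t F_u ≤ 3.0 d t F_u): upper limit = 3.0·1·0.625·65 = 121.9 kips.
  Edge l_c = 2.25 − 1.125/2 = 1.688 → r_n = 102.8 kips; interior l_c = 3.75 − 1.125 = 2.625 → r_n = 121.9 kips.
  R_n,bearing = 1·102.8 + 4·121.9 = 590.3 kips → 0.75 × 590.3 = 443 kips.
Bolt shear governs: 247 kips.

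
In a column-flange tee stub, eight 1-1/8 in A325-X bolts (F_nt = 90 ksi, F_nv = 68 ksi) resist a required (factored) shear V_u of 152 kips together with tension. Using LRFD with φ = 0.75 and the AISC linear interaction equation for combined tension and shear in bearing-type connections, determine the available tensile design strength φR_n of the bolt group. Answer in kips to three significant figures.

497 kips

A_b = π·1.125²/4 = 0.994 in²; f_rv = 152 / (8 × 0.994) = 19.11 ksi.
F'_nt = 1.3 F_nt − (F_nt / φF_nv) f_rv = 1.3·90 − (90/(0.75·68))·19.11 = 83.27 ksi, capped at F_nt → F'_nt = 83.27 ksi.
R_n = F'_nt · A_b · n = 83.27 × 0.994 × 8 = 662.2 kips.
Design strength φR_n = 0.75 × 662.2 = 497 kips.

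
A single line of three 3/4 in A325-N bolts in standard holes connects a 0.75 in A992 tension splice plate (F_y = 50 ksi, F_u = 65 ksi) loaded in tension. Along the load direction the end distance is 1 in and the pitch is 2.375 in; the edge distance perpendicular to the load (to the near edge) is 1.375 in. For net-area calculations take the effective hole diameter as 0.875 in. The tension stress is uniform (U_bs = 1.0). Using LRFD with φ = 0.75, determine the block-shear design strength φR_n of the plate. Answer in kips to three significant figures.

112 kips

Shear plane L_v = 1 + 2·2.375 = 5.75 in; A_gv = 5.75 × 0.75 = 4.312 in².
A_nv = (5.75 − 2.5·0.875) × 0.75 = 2.672 in².
A_nt = (1.375 − 0.5·0.875) × 0.75 = 0.7031 in².
0.6 F_u A_nv = 104.2 kips; 0.6 F_y A_gv = 129.4 kips → shear rupture governs the shear term.
R_n = 104.2 + 1.0 × 65 × 0.7031 = 149.9 kips.
Design strength φR_n = 0.75 × 149.9 = 112 kips.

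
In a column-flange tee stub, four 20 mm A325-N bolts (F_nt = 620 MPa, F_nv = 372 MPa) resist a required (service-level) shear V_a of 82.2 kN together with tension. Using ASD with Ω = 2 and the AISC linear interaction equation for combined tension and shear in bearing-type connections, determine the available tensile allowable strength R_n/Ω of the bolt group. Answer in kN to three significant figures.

369 kN

A_b = π·20²/4 = 314.2 mm²; f_rv = 82.2 × 1000 / (4 × 314.2) = 65.41 MPa.
F'_nt = 1.3 F_nt − (Ω F_nt / F_nv) f_rv = 1.3·620 − (2·620/372)·65.41 = 588 MPa, capped at F_nt → F'_nt = 588 MPa.
R_n = F'_nt · A_b · n = 588 × 314.2 × 4 / 1000 = 738.8 kN.
Allowable strength R_n/Ω = 738.8 / 2 = 369 kN.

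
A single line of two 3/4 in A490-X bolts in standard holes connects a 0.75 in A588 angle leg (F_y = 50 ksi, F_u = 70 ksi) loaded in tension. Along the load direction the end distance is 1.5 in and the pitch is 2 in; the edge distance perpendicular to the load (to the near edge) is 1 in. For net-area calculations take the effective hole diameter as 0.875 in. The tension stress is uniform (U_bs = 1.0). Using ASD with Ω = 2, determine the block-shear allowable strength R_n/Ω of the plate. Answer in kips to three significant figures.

49.2 kips

Shear plane L_v = 1.5 + 1·2 = 3.5 in; A_gv = 3.5 × 0.75 = 2.625 in².
A_nv = (3.5 − 1.5·0.875) × 0.75 = 1.641 in².
A_nt = (1 − 0.5·0.875) × 0.75 = 0.4219 in².
0.6 F_u A_nv = 68.91 kips; 0.6 F_y A_gv = 78.75 kips → shear rupture governs the shear term.
R_n = 68.91 + 1.0 × 70 × 0.4219 = 98.44 kips.
Allowable strength R_n/Ω = 98.44 / 2 = 49.2 kips.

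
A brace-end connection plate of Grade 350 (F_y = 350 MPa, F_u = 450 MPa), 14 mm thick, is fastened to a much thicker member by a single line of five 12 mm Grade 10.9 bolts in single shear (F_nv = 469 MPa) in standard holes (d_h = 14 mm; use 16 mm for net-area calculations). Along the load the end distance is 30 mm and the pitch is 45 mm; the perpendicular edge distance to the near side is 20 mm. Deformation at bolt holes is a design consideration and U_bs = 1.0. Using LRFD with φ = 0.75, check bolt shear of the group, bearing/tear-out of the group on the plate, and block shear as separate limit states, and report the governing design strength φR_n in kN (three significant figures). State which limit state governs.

199 kN (bolt shear governs)

Bolt shear: A_b = π·12²/4 = 113.1 mm²; R_n = 469 × 113.1 × 5 × 1 / 1000 = 265.2 kN → 0.75 × 265.2 = 199 kN.
Bearing: edge l_c = 23, r_n = 173.9 kN; interior l_c = 31, r_n = 181.4 kN; R_n = 173.9 + 4·181.4 = 899.6 kN → 675 kN.
Block shear: A_gv = 2940, A_nv = 1932, A_nt = 168 mm²; R_n = min(0.6F_uA_nv, 0.6F_yA_gv) + U_bs·F_u·A_nt = 597.2 kN → 448 kN.
Bolt shear governs: 199 kN.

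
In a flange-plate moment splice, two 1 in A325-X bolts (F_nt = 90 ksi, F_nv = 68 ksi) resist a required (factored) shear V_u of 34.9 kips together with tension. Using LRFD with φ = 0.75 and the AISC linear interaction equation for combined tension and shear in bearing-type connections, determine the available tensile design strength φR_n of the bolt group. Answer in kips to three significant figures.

91.6 kips

A_b = π·1²/4 = 0.7854 in²; f_rv = 34.9 / (2 × 0.7854) = 22.22 ksi.
F'_nt = 1.3 F_nt − (F_nt / φF_nv) f_rv = 1.3·90 − (90/(0.75·68))·22.22 = 77.79 ksi, capped at F_nt → F'_nt = 77.79 ksi.
R_n = F'_nt · A_b · n = 77.79 × 0.7854 × 2 = 122.2 kips.
Design strength φR_n = 0.75 × 122.2 = 91.6 kips.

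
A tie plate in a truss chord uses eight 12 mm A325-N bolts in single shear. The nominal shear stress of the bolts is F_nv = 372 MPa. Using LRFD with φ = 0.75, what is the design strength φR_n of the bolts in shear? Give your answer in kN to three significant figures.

252 kN

A_b = π × 12² / 4 = 113.1 mm².
R_n = F_nv · A_b · n · n_s = 372 × 113.1 × 8 × 1 / 1000 = 336.6 kN.
Design strength φR_n = 0.75 × 336.6 = 252 kN.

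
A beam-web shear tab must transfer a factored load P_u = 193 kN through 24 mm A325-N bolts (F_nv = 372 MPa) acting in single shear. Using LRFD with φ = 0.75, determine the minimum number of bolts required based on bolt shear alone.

2 bolts

A_b = π·24²/4 = 452.4 mm².
Per-bolt design strength φR_n = 0.75 × 372 × 452.4 × 1 / 1000 = 126.2 kN.
n ≥ 193 / 126.2 = 1.529 → use 2 bolts.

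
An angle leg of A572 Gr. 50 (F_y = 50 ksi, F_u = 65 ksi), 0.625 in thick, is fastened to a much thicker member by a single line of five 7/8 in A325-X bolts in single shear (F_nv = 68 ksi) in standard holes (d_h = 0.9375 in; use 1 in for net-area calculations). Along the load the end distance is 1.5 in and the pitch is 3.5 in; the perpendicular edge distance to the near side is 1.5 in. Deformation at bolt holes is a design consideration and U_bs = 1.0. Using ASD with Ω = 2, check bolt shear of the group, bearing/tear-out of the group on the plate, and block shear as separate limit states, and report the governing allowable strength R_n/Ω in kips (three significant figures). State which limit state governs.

102 kips (bolt shear governs)

Bolt shear: A_b = π·0.875²/4 = 0.6013 in²; R_n = 68 × 0.6013 × 5 × 1 = 204.4 kips → 204.4 / 2 = 102 kips.
Bearing: edge l_c = 1.031, r_n = 50.27 kips; interior l_c = 2.562, r_n = 85.31 kips; R_n = 50.27 + 4·85.31 = 391.5 kips → 196 kips.
Block shear: A_gv = 9.688, A_nv = 6.875, A_nt = 0.625 in²; R_n = min(0.6F_uA_nv, 0.6F_yA_gv) + U_bs·F_u·A_nt = 308.8 kips → 154 kips.
Bolt shear governs: 102 kips.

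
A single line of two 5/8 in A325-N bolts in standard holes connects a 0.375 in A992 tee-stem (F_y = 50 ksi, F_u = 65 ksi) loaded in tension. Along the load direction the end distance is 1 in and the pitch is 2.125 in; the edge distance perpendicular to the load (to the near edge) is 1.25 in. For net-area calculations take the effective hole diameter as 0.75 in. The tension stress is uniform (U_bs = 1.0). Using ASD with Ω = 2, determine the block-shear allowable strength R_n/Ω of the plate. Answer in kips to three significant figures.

25.3 kips

Shear plane L_v = 1 + 1·2.125 = 3.125 in; A_gv = 3.125 × 0.375 = 1.172 in².
A_nv = (3.125 − 1.5·0.75) × 0.375 = 0.75 in².
A_nt = (1.25 − 0.5·0.75) × 0.375 = 0.3281 in².
0.6 F_u A_nv = 29.25 kips; 0.6 F_y A_gv = 35.16 kips → shear rupture governs the shear term.
R_n = 29.25 + 1.0 × 65 × 0.3281 = 50.58 kips.
Allowable strength R_n/Ω = 50.58 / 2 = 25.3 kips.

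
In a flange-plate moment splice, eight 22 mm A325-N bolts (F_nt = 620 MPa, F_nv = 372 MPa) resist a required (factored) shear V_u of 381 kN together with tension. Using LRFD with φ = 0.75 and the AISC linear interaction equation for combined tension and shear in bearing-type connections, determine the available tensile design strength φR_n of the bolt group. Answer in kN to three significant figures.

A_b = π·22²/4 = 380.1 mm²; f_rv = 381 × 1000 / (8 × 380.1) = 125.3 MPa.
F'_nt = 1.3 F_nt − (F_nt / φF_nv) f_rv = 1.3·620 − (620/(0.75·372))·125.3 = 527.6 MPa, capped at F_nt → F'_nt = 527.6 MPa.
R_n = F'_nt · A_b · n = 527.6 × 380.1 × 8 / 1000 = 1604 kN.
Design strength φR_n = 0.75 × 1604 = 1200 kN.

1200 kN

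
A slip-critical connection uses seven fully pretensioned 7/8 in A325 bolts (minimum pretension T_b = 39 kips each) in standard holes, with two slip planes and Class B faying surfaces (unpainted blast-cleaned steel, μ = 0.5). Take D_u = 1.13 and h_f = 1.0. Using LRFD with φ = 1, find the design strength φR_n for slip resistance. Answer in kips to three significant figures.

308 kips

R_n = μ · D_u · h_f · T_b · n_s · n_b = 0.5 × 1.13 × 1.0 × 39 × 2 × 7 = 308.5 kips.
Design strength φR_n = 1 × 308.5 = 308 kips.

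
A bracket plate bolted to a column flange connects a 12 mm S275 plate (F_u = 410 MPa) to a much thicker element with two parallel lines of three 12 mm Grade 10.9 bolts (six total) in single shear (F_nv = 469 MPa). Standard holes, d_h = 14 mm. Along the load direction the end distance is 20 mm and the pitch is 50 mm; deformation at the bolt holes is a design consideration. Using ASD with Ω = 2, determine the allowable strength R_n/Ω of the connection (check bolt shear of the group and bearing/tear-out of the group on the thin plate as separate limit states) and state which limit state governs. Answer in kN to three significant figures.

Bolt shear: A_b = π·12²/4 = 113.1 mm²; R_n = 469 × 113.1 × 6 × 1 / 1000 = 318.3 kN → 318.3 / 2 = 159 kN.
Bearing (1.2 l_c t F_u ≤ 2.4 d t F_u): upper limit = 2.4·12·12·410 / 1000 = 141.7 kN.
  Edge l_c = 20 − 14/2 = 13 → r_n = 76.75 kN; interior l_c = 50 − 14 = 36 → r_n = 141.7 kN.
  R_n,bearing = 2·76.75 + 4·141.7 = 720.3 kN → 720.3 / 2 = 360 kN.
Bolt shear governs: 159 kN.

159 kN (bolt shear governs)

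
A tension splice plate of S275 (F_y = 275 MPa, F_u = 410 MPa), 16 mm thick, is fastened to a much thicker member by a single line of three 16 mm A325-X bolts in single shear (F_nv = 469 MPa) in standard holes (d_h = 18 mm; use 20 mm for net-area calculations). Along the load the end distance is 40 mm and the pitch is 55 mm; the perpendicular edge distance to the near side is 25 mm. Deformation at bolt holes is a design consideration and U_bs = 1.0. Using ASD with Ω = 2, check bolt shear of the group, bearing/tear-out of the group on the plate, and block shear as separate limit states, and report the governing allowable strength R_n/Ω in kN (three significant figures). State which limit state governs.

141 kN (bolt shear governs)

Bolt shear: A_b = π·16²/4 = 201.1 mm²; R_n = 469 × 201.1 × 3 × 1 / 1000 = 282.9 kN → 282.9 / 2 = 141 kN.
Bearing: edge l_c = 31, r_n = 244 kN; interior l_c = 37, r_n = 251.9 kN; R_n = 244 + 2·251.9 = 747.8 kN → 374 kN.
Block shear: A_gv = 2400, A_nv = 1600, A_nt = 240 mm²; R_n = min(0.6F_uA_nv, 0.6F_yA_gv) + U_bs·F_u·A_nt = 492 kN → 246 kN.
Bolt shear governs: 141 kN.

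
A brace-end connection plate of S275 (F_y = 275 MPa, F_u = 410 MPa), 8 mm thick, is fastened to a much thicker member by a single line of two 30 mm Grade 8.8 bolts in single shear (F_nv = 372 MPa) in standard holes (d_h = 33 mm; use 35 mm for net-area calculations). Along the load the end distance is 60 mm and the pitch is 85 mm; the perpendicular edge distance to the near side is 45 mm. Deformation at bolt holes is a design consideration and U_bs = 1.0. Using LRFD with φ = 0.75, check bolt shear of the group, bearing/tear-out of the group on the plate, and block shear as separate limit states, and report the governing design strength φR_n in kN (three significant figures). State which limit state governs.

Bolt shear: A_b = π·30²/4 = 706.9 mm²; R_n = 372 × 706.9 × 2 × 1 / 1000 = 525.9 kN → 0.75 × 525.9 = 394 kN.
Bearing: edge l_c = 43.5, r_n = 171.2 kN; interior l_c = 52, r_n = 204.7 kN; R_n = 171.2 + 1·204.7 = 375.9 kN → 282 kN.
Block shear: A_gv = 1160, A_nv = 740, A_nt = 220 mm²; R_n = min(0.6F_uA_nv, 0.6F_yA_gv) + U_bs·F_u·A_nt = 272.2 kN → 204 kN.
Block shear governs: 204 kN.

204 kN (block shear governs)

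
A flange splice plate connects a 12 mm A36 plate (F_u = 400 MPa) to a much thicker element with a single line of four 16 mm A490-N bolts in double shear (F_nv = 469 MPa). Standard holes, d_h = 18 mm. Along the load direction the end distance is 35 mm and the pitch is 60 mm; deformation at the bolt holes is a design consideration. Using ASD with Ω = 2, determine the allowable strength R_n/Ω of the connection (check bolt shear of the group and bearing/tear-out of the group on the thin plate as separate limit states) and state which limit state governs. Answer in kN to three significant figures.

351 kN (bearing governs)

Bolt shear: A_b = π·16²/4 = 201.1 mm²; R_n = 469 × 201.1 × 4 × 2 / 1000 = 754.4 kN → 754.4 / 2 = 377 kN.
Bearing (1.2 l_c t F_u ≤ 2.4 d t F_u): upper limit = 2.4·16·12·400 / 1000 = 184.3 kN.
  Edge l_c = 35 − 18/2 = 26 → r_n = 149.8 kN; interior l_c = 60 − 18 = 42 → r_n = 184.3 kN.
  R_n,bearing = 1·149.8 + 3·184.3 = 702.7 kN → 702.7 / 2 = 351 kN.
Bearing governs: 351 kN.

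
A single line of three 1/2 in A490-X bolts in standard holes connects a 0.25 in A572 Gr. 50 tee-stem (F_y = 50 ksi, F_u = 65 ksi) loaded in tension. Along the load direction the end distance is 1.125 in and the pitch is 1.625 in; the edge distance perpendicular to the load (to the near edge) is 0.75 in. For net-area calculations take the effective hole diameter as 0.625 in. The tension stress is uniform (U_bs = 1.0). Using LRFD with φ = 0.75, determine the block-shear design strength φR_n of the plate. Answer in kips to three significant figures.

25.9 kips

Shear plane L_v = 1.125 + 2·1.625 = 4.375 in; A_gv = 4.375 × 0.25 = 1.094 in².
A_nv = (4.375 − 2.5·0.625) × 0.25 = 0.7031 in².
A_nt = (0.75 − 0.5·0.625) × 0.25 = 0.1094 in².
0.6 F_u A_nv = 27.42 kips; 0.6 F_y A_gv = 32.81 kips → shear rupture governs the shear term.
R_n = 27.42 + 1.0 × 65 × 0.1094 = 34.53 kips.
Design strength φR_n = 0.75 × 34.53 = 25.9 kips.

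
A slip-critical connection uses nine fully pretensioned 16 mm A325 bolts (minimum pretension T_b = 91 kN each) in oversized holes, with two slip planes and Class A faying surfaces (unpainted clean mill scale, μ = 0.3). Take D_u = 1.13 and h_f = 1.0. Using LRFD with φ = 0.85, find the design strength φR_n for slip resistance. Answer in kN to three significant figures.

R_n = μ · D_u · h_f · T_b · n_s · n_b = 0.3 × 1.13 × 1.0 × 91 × 2 × 9 = 555.3 kN.
Design strength φR_n = 0.85 × 555.3 = 472 kN.

472 kN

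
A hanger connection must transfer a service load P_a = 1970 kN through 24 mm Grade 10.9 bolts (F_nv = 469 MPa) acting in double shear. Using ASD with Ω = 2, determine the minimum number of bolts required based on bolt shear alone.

10 bolts

A_b = π·24²/4 = 452.4 mm².
Per-bolt allowable strength R_n/Ω = 469 × 452.4 × 2 / 1000 / 2 = 212.2 kN.
n ≥ 1970 / 212.2 = 9.285 → use 10 bolts.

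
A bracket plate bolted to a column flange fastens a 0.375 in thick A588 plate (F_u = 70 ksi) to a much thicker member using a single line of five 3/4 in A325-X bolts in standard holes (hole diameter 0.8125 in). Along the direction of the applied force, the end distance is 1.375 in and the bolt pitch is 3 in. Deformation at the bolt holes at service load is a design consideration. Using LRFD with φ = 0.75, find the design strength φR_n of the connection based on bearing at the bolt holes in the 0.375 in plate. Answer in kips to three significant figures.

Per bolt r_n = 1.2 l_c t F_u ≤ 2.4 d t F_u; upper limit = 2.4 × 0.75 × 0.375 × 70 = 47.25 kips.
Edge bolt: l_c = 1.375 − 0.8125/2 = 0.9688 in → 1.2 × 0.9688 × 0.375 × 70 = 30.52 → r_n = 30.52 kips.
Interior bolts: l_c = 3 − 0.8125 = 2.188 in → 1.2 × 2.188 × 0.375 × 70 = 68.91 → r_n = 47.25 kips.
R_n = 1 × 30.52 + 4 × 47.25 = 219.5 kips.
Design strength φR_n = 0.75 × 219.5 = 165 kips.

165 kips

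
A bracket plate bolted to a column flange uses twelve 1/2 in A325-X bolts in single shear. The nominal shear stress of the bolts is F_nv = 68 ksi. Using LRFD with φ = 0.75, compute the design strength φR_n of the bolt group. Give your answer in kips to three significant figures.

120 kips

A_b = π × 0.5² / 4 = 0.1963 in².
R_n = F_nv · A_b · n · n_s = 68 × 0.1963 × 12 × 1 = 160.2 kips.
Design strength φR_n = 0.75 × 160.2 = 120 kips.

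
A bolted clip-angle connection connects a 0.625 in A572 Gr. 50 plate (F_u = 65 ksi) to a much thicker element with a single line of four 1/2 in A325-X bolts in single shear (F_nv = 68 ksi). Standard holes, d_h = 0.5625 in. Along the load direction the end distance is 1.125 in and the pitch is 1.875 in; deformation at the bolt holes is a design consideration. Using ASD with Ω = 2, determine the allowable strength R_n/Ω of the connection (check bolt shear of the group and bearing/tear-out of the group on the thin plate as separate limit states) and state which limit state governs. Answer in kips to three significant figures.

Bolt shear: A_b = π·0.5²/4 = 0.1963 in²; R_n = 68 × 0.1963 × 4 × 1 = 53.41 kips → 53.41 / 2 = 26.7 kips.
Bearing (1.2 l_c t F_u ≤ 2.4 d t F_u): upper limit = 2.4·0.5·0.625·65 = 48.75 kips.
  Edge l_c = 1.125 − 0.5625/2 = 0.8438 → r_n = 41.13 kips; interior l_c = 1.875 − 0.5625 = 1.312 → r_n = 48.75 kips.
  R_n,bearing = 1·41.13 + 3·48.75 = 187.4 kips → 187.4 / 2 = 93.7 kips.
Bolt shear governs: 26.7 kips.

26.7 kips (bolt shear governs)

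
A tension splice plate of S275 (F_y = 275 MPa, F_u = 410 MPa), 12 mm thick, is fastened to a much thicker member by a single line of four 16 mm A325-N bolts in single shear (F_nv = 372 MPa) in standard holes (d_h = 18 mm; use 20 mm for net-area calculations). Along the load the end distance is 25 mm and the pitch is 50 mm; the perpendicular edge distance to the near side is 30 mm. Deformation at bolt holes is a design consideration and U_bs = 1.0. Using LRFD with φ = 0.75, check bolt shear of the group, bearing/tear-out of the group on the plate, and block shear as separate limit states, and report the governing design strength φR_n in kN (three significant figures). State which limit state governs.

Bolt shear: A_b = π·16²/4 = 201.1 mm²; R_n = 372 × 201.1 × 4 × 1 / 1000 = 299.2 kN → 0.75 × 299.2 = 224 kN.
Bearing: edge l_c = 16, r_n = 94.46 kN; interior l_c = 32, r_n = 188.9 kN; R_n = 94.46 + 3·188.9 = 661.2 kN → 496 kN.
Block shear: A_gv = 2100, A_nv = 1260, A_nt = 240 mm²; R_n = min(0.6F_uA_nv, 0.6F_yA_gv) + U_bs·F_u·A_nt = 408.4 kN → 306 kN.
Bolt shear governs: 224 kN.

224 kN (bolt shear governs)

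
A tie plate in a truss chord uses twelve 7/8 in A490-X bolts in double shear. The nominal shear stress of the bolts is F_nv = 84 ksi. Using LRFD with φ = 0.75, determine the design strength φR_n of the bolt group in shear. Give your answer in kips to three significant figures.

909 kips

A_b = π × 0.875² / 4 = 0.6013 in².
R_n = F_nv · A_b · n · n_s = 84 × 0.6013 × 12 × 2 = 1212 kips.
Design strength φR_n = 0.75 × 1212 = 909 kips.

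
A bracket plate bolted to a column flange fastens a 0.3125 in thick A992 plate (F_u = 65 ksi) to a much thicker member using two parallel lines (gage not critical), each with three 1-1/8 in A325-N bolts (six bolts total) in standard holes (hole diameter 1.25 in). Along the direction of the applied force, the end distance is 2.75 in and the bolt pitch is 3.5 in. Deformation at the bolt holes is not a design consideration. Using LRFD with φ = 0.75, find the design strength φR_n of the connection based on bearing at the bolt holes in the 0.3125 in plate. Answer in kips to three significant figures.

Per bolt r_n = 1.5 l_c t F_u ≤ 3.0 d t F_u; upper limit = 3.0 × 1.125 × 0.3125 × 65 = 68.55 kips.
Edge bolt: l_c = 2.75 − 1.25/2 = 2.125 in → 1.5 × 2.125 × 0.3125 × 65 = 64.75 → r_n = 64.75 kips.
Interior bolts: l_c = 3.5 − 1.25 = 2.25 in → 1.5 × 2.25 × 0.3125 × 65 = 68.55 → r_n = 68.55 kips.
R_n = 2 × 64.75 + 4 × 68.55 = 403.7 kips.
Design strength φR_n = 0.75 × 403.7 = 303 kips.

303 kips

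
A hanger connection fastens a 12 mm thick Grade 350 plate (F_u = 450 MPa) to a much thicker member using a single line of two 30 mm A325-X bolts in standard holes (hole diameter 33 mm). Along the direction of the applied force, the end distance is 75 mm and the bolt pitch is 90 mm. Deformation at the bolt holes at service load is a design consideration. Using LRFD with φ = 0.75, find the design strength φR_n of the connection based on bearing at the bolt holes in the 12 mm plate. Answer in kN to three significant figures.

Per bolt r_n = 1.2 l_c t F_u ≤ 2.4 d t F_u; upper limit = 2.4 × 30 × 12 × 450 / 1000 = 388.8 kN.
Edge bolt: l_c = 75 − 33/2 = 58.5 mm → 1.2 × 58.5 × 12 × 450 / 1000 = 379.1 → r_n = 379.1 kN.
Interior bolts: l_c = 90 − 33 = 57 mm → 1.2 × 57 × 12 × 450 / 1000 = 369.4 → r_n = 369.4 kN.
R_n = 1 × 379.1 + 1 × 369.4 = 748.4 kN.
Design strength φR_n = 0.75 × 748.4 = 561 kN.

561 kN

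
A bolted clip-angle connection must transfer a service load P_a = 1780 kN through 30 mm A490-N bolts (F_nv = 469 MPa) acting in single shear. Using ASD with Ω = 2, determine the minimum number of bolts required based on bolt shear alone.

A_b = π·30²/4 = 706.9 mm².
Per-bolt allowable strength R_n/Ω = 469 × 706.9 × 1 / 1000 / 2 = 165.8 kN.
n ≥ 1780 / 165.8 = 10.74 → use 11 bolts.

11 bolts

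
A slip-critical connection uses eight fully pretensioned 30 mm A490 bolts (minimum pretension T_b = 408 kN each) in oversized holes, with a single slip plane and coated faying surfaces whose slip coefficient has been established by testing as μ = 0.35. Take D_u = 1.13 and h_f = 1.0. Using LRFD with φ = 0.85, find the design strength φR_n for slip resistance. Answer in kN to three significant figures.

R_n = μ · D_u · h_f · T_b · n_s · n_b = 0.35 × 1.13 × 1.0 × 408 × 1 × 8 = 1291 kN.
Design strength φR_n = 0.85 × 1291 = 1100 kN.

1100 kN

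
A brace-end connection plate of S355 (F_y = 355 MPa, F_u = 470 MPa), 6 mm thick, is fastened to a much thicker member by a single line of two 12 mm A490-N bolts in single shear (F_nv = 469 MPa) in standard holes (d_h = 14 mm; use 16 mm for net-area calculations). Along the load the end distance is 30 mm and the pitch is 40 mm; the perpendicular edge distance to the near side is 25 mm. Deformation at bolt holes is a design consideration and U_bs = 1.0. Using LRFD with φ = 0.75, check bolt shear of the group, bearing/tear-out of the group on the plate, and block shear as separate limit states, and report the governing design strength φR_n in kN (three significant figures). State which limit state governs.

Bolt shear: A_b = π·12²/4 = 113.1 mm²; R_n = 469 × 113.1 × 2 × 1 / 1000 = 106.1 kN → 0.75 × 106.1 = 79.6 kN.
Bearing: edge l_c = 23, r_n = 77.83 kN; interior l_c = 26, r_n = 81.22 kN; R_n = 77.83 + 1·81.22 = 159 kN → 119 kN.
Block shear: A_gv = 420, A_nv = 276, A_nt = 102 mm²; R_n = min(0.6F_uA_nv, 0.6F_yA_gv) + U_bs·F_u·A_nt = 125.8 kN → 94.3 kN.
Bolt shear governs: 79.6 kN.

79.6 kN (bolt shear governs)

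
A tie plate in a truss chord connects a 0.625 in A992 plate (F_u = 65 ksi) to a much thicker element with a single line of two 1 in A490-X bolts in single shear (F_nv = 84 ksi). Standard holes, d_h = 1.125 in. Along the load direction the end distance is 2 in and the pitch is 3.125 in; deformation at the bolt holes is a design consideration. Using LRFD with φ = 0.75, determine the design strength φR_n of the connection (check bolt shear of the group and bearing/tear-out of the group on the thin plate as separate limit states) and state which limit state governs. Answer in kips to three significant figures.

Bolt shear: A_b = π·1²/4 = 0.7854 in²; R_n = 84 × 0.7854 × 2 × 1 = 131.9 kips → 0.75 × 131.9 = 99 kips.
Bearing (1.2 l_c t F_u ≤ 2.4 d t F_u): upper limit = 2.4·1·0.625·65 = 97.5 kips.
  Edge l_c = 2 − 1.125/2 = 1.438 → r_n = 70.08 kips; interior l_c = 3.125 − 1.125 = 2 → r_n = 97.5 kips.
  R_n,bearing = 1·70.08 + 1·97.5 = 167.6 kips → 0.75 × 167.6 = 126 kips.
Bolt shear governs: 99 kips.

99 kips (bolt shear governs)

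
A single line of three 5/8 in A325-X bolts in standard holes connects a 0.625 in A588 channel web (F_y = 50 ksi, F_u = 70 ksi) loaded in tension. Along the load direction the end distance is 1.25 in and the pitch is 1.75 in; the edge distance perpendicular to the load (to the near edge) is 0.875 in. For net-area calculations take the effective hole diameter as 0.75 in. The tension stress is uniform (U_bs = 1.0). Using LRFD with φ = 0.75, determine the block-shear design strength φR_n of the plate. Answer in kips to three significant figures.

Shear plane L_v = 1.25 + 2·1.75 = 4.75 in; A_gv = 4.75 × 0.625 = 2.969 in².
A_nv = (4.75 − 2.5·0.75) × 0.625 = 1.797 in².
A_nt = (0.875 − 0.5·0.75) × 0.625 = 0.3125 in².
0.6 F_u A_nv = 75.47 kips; 0.6 F_y A_gv = 89.06 kips → shear rupture governs the shear term.
R_n = 75.47 + 1.0 × 70 × 0.3125 = 97.34 kips.
Design strength φR_n = 0.75 × 97.34 = 73 kips.

73 kips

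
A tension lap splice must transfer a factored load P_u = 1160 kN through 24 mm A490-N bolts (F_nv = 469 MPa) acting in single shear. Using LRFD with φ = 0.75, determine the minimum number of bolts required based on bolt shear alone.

A_b = π·24²/4 = 452.4 mm².
Per-bolt design strength φR_n = 0.75 × 469 × 452.4 × 1 / 1000 = 159.1 kN.
n ≥ 1160 / 159.1 = 7.29 → use 8 bolts.

8 bolts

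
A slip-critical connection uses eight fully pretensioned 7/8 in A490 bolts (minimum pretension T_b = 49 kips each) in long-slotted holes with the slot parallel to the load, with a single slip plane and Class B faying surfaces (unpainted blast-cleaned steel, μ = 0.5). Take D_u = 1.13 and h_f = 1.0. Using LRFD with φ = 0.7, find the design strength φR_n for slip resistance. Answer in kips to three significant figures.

R_n = μ · D_u · h_f · T_b · n_s · n_b = 0.5 × 1.13 × 1.0 × 49 × 1 × 8 = 221.5 kips.
Design strength φR_n = 0.7 × 221.5 = 155 kips.

155 kips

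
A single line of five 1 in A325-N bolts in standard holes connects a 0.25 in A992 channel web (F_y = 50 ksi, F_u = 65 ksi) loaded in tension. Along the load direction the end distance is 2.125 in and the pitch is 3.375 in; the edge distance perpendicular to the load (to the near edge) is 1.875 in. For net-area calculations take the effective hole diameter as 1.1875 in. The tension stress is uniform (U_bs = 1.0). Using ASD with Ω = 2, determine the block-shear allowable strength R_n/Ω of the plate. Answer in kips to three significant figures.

Shear plane L_v = 2.125 + 4·3.375 = 15.62 in; A_gv = 15.62 × 0.25 = 3.906 in².
A_nv = (15.62 − 4.5·1.1875) × 0.25 = 2.57 in².
A_nt = (1.875 − 0.5·1.1875) × 0.25 = 0.3203 in².
0.6 F_u A_nv = 100.2 kips; 0.6 F_y A_gv = 117.2 kips → shear rupture governs the shear term.
R_n = 100.2 + 1.0 × 65 × 0.3203 = 121.1 kips.
Allowable strength R_n/Ω = 121.1 / 2 = 60.5 kips.

60.5 kips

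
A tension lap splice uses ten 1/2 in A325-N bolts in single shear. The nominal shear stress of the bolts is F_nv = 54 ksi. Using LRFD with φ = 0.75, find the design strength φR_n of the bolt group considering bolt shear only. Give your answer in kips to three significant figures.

79.5 kips

A_b = π × 0.5² / 4 = 0.1963 in².
R_n = F_nv · A_b · n · n_s = 54 × 0.1963 × 10 × 1 = 106 kips.
Design strength φR_n = 0.75 × 106 = 79.5 kips.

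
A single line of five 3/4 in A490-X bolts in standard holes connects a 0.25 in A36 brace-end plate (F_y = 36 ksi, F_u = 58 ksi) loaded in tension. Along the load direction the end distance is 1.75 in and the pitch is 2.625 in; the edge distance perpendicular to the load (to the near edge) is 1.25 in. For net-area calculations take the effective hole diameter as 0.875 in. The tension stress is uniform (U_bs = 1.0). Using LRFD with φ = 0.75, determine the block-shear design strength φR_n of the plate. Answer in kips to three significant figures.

58.4 kips

Shear plane L_v = 1.75 + 4·2.625 = 12.25 in; A_gv = 12.25 × 0.25 = 3.062 in².
A_nv = (12.25 − 4.5·0.875) × 0.25 = 2.078 in².
A_nt = (1.25 − 0.5·0.875) × 0.25 = 0.2031 in².
0.6 F_u A_nv = 72.32 kips; 0.6 F_y A_gv = 66.15 kips → shear yielding governs the shear term.
R_n = 66.15 + 1.0 × 58 × 0.2031 = 77.93 kips.
Design strength φR_n = 0.75 × 77.93 = 58.4 kips.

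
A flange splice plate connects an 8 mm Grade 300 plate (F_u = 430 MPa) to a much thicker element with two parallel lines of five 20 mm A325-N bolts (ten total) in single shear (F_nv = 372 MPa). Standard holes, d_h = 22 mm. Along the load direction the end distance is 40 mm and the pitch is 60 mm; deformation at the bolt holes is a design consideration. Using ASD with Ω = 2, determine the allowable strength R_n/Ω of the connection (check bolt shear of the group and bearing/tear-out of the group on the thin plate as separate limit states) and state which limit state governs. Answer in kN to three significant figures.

584 kN (bolt shear governs)

Bolt shear: A_b = π·20²/4 = 314.2 mm²; R_n = 372 × 314.2 × 10 × 1 / 1000 = 1169 kN → 1169 / 2 = 584 kN.
Bearing (1.2 l_c t F_u ≤ 2.4 d t F_u): upper limit = 2.4·20·8·430 / 1000 = 165.1 kN.
  Edge l_c = 40 − 22/2 = 29 → r_n = 119.7 kN; interior l_c = 60 − 22 = 38 → r_n = 156.9 kN.
  R_n,bearing = 2·119.7 + 8·156.9 = 1494 kN → 1494 / 2 = 747 kN.
Bolt shear governs: 584 kN.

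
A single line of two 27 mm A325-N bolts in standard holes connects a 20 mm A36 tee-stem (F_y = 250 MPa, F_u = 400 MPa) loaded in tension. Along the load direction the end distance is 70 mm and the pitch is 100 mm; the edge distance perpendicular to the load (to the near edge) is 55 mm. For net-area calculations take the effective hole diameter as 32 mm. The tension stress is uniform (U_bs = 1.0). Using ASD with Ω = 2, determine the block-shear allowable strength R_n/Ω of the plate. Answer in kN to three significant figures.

Shear plane L_v = 70 + 1·100 = 170 mm; A_gv = 170 × 20 = 3400 mm².
A_nv = (170 − 1.5·32) × 20 = 2440 mm².
A_nt = (55 − 0.5·32) × 20 = 780 mm².
0.6 F_u A_nv = 585.6 kN; 0.6 F_y A_gv = 510 kN → shear yielding governs the shear term.
R_n = 510 + 1.0 × 400 × 780 / 1000 = 822 kN.
Allowable strength R_n/Ω = 822 / 2 = 411 kN.

411 kN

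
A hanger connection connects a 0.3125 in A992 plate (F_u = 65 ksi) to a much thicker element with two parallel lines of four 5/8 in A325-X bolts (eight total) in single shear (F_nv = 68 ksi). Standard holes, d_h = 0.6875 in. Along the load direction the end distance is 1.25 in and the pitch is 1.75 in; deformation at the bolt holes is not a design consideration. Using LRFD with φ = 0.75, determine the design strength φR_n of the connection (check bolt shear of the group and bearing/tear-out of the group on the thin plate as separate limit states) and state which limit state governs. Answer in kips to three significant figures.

125 kips (bolt shear governs)

Bolt shear: A_b = π·0.625²/4 = 0.3068 in²; R_n = 68 × 0.3068 × 8 × 1 = 166.9 kips → 0.75 × 166.9 = 125 kips.
Bearing (1.5 l_c t F_u ≤ 3.0 d t F_u): upper limit = 3.0·0.625·0.3125·65 = 38.09 kips.
  Edge l_c = 1.25 − 0.6875/2 = 0.9062 → r_n = 27.61 kips; interior l_c = 1.75 − 0.6875 = 1.062 → r_n = 32.37 kips.
  R_n,bearing = 2·27.61 + 6·32.37 = 249.5 kips → 0.75 × 249.5 = 187 kips.
Bolt shear governs: 125 kips.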